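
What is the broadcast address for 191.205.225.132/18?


Network: 191.205.192.0/18
Host bits = 14
Set all host bits to 1:
Broadcast: 191.205.255.255


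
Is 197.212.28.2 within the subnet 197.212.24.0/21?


Subnet network: 197.212.24.0
Test IP AND mask: 197.212.24.0
Yes, 197.212.28.2 is in 197.212.24.0/21


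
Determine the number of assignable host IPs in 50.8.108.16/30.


Host bits = 32 - 30 = 2
Total addresses = 2^2 = 4
Usable = total - 2 (network and broadcast)
Usable hosts: 2


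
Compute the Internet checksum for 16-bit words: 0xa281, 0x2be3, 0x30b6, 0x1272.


Sum all words (with carry folding):
+ 0xa281 = 0xa281
+ 0x2be3 = 0xce64
+ 0x30b6 = 0xff1a
+ 0x1272 = 0x118d
One's complement: ~0x118d
Checksum = 0xee72


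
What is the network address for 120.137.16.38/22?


IP:   01111000.10001001.00010000.00100110
Mask: 11111111.11111111.11111100.00000000
AND operation:
Net:  01111000.10001001.00010000.00000000
Network: 120.137.16.0/22


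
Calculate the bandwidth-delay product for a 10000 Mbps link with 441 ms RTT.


BDP = bandwidth * RTT
= 10000 Mbps * 441 ms
= 10000 * 1e6 * 441 / 1000 bits
= 4410000000 bits
= 551250000 bytes
= 538330.0781 KB
BDP = 4410000000 bits (551250000 bytes)


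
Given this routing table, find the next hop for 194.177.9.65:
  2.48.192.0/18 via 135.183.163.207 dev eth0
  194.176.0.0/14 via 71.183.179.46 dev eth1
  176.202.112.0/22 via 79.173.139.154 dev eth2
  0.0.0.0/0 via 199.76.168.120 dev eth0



Longest prefix match for 194.177.9.65:
  /18 2.48.192.0: no
  /14 194.176.0.0: MATCH
  /22 176.202.112.0: no
  /0 0.0.0.0: MATCH
Selected: next-hop 71.183.179.46 via eth1 (matched /14)


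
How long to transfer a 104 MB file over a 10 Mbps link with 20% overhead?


Effective throughput = 10 * (1 - 20/100) = 8 Mbps
File size in Mb = 104 * 8 = 832 Mb
Time = 832 / 8
Time = 104 seconds


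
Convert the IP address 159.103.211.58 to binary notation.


159 = 10011111
103 = 01100111
211 = 11010011
58 = 00111010
Binary: 10011111.01100111.11010011.00111010


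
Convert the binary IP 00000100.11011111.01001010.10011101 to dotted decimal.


00000100 = 4
11011111 = 223
01001010 = 74
10011101 = 157
IP: 4.223.74.157


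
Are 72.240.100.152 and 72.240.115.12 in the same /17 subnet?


Mask: 255.255.128.0
72.240.100.152 AND mask = 72.240.0.0
72.240.115.12 AND mask = 72.240.0.0
Yes, same subnet (72.240.0.0)


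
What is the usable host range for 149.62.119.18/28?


Network: 149.62.119.16
Broadcast: 149.62.119.31
First usable = network + 1
Last usable = broadcast - 1
Range: 149.62.119.17 to 149.62.119.30


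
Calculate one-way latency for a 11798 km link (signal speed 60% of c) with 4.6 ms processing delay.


Speed = 0.6 * 3e5 km/s = 180000 km/s
Propagation delay = 11798 / 180000 = 0.0655 s = 65.5444 ms
Processing delay = 4.6 ms
Total one-way latency = 70.1444 ms


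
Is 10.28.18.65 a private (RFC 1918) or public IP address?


RFC 1918 private ranges:
  10.0.0.0/8 (10.0.0.0 - 10.255.255.255)
  172.16.0.0/12 (172.16.0.0 - 172.31.255.255)
  192.168.0.0/16 (192.168.0.0 - 192.168.255.255)
Private (in 10.0.0.0/8)


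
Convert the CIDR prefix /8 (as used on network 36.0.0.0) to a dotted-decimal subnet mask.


/8 means 8 network bits, 24 host bits
Binary: 11111111000000000000000000000000
Mask: 255.0.0.0


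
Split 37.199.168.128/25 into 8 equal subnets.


New prefix = 25 + 3 = 28
Each subnet has 16 addresses
  37.199.168.128/28
  37.199.168.144/28
  37.199.168.160/28
  37.199.168.176/28
  37.199.168.192/28
  37.199.168.208/28
  37.199.168.224/28
  37.199.168.240/28
Subnets: 37.199.168.128/28, 37.199.168.144/28, 37.199.168.160/28, 37.199.168.176/28, 37.199.168.192/28, 37.199.168.208/28, 37.199.168.224/28, 37.199.168.240/28


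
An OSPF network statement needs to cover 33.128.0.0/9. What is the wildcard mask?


Subnet mask: 255.128.0.0
Wildcard = 255.255.255.255 - subnet mask
255 - 255 = 0
255 - 128 = 127
255 - 0 = 255
255 - 0 = 255
Wildcard: 0.127.255.255


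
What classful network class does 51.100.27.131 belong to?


First octet: 51
Binary: 00110011
0xxxxxxx -> Class A (1-126)
Class A, default mask 255.0.0.0 (/8)


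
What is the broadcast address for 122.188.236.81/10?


Network: 122.128.0.0/10
Host bits = 22
Set all host bits to 1:
Broadcast: 122.191.255.255


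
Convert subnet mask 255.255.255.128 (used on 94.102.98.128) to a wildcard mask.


Subnet mask: 255.255.255.128
Wildcard = 255.255.255.255 - subnet mask
255 - 255 = 0
255 - 255 = 0
255 - 255 = 0
255 - 128 = 127
Wildcard: 0.0.0.127


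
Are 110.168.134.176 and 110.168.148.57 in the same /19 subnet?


Mask: 255.255.224.0
110.168.134.176 AND mask = 110.168.128.0
110.168.148.57 AND mask = 110.168.128.0
Yes, same subnet (110.168.128.0)


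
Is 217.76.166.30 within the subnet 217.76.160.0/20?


Subnet network: 217.76.160.0
Test IP AND mask: 217.76.160.0
Yes, 217.76.166.30 is in 217.76.160.0/20


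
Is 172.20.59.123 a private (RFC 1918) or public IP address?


RFC 1918 private ranges:
  10.0.0.0/8 (10.0.0.0 - 10.255.255.255)
  172.16.0.0/12 (172.16.0.0 - 172.31.255.255)
  192.168.0.0/16 (192.168.0.0 - 192.168.255.255)
Private (in 172.16.0.0/12)


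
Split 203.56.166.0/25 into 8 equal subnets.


New prefix = 25 + 3 = 28
Each subnet has 16 addresses
  203.56.166.0/28
  203.56.166.16/28
  203.56.166.32/28
  203.56.166.48/28
  203.56.166.64/28
  203.56.166.80/28
  203.56.166.96/28
  203.56.166.112/28
Subnets: 203.56.166.0/28, 203.56.166.16/28, 203.56.166.32/28, 203.56.166.48/28, 203.56.166.64/28, 203.56.166.80/28, 203.56.166.96/28, 203.56.166.112/28


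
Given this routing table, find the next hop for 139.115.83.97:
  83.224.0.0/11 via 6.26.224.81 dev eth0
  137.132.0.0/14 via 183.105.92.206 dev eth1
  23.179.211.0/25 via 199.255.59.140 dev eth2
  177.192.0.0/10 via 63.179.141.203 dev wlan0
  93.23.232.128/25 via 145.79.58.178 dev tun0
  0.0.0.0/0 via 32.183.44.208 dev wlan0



Longest prefix match for 139.115.83.97:
  /11 83.224.0.0: no
  /14 137.132.0.0: no
  /25 23.179.211.0: no
  /10 177.192.0.0: no
  /25 93.23.232.128: no
  /0 0.0.0.0: MATCH
Selected: next-hop 32.183.44.208 via wlan0 (matched /0)


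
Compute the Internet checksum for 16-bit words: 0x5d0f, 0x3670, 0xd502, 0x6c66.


Sum all words (with carry folding):
+ 0x5d0f = 0x5d0f
+ 0x3670 = 0x937f
+ 0xd502 = 0x6882
+ 0x6c66 = 0xd4e8
One's complement: ~0xd4e8
Checksum = 0x2b17


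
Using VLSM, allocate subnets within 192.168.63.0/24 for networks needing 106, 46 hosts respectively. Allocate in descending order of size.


106 hosts -> /25 (126 usable): 192.168.63.0/25
46 hosts -> /26 (62 usable): 192.168.63.128/26
Allocation: 192.168.63.0/25 (106 hosts, 126 usable); 192.168.63.128/26 (46 hosts, 62 usable)


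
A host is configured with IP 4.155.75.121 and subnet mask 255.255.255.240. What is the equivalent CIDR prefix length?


Binary: 11111111.11111111.11111111.11110000
Count leading 1s
Prefix: /28


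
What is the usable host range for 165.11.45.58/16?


Network: 165.11.0.0
Broadcast: 165.11.255.255
First usable = network + 1
Last usable = broadcast - 1
Range: 165.11.0.1 to 165.11.255.254


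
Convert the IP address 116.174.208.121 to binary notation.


116 = 01110100
174 = 10101110
208 = 11010000
121 = 01111001
Binary: 01110100.10101110.11010000.01111001


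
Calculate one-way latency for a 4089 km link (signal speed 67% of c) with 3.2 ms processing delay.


Speed = 0.67 * 3e5 km/s = 201000 km/s
Propagation delay = 4089 / 201000 = 0.0203 s = 20.3433 ms
Processing delay = 3.2 ms
Total one-way latency = 23.5433 ms


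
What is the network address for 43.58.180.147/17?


IP:   00101011.00111010.10110100.10010011
Mask: 11111111.11111111.10000000.00000000
AND operation:
Net:  00101011.00111010.10000000.00000000
Network: 43.58.128.0/17


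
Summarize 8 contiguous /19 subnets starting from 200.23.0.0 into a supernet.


Original prefix: /19
Number of subnets: 8 = 2^3
New prefix = 19 - 3 = 16
Supernet: 200.23.0.0/16


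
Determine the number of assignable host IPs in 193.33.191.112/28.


Host bits = 32 - 28 = 4
Total addresses = 2^4 = 16
Usable = total - 2 (network and broadcast)
Usable hosts: 14


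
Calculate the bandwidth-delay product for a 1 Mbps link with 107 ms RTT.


BDP = bandwidth * RTT
= 1 Mbps * 107 ms
= 1 * 1e6 * 107 / 1000 bits
= 107000 bits
= 13375 bytes
= 13.0615 KB
BDP = 107000 bits (13375 bytes)


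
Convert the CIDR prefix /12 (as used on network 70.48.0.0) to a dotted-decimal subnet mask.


/12 means 12 network bits, 20 host bits
Binary: 11111111111100000000000000000000
Mask: 255.240.0.0


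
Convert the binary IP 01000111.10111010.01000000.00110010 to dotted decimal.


01000111 = 71
10111010 = 186
01000000 = 64
00110010 = 50
IP: 71.186.64.50


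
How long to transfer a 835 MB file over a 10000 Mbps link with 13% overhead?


Effective throughput = 10000 * (1 - 13/100) = 8700 Mbps
File size in Mb = 835 * 8 = 6680 Mb
Time = 6680 / 8700
Time = 0.7678 seconds


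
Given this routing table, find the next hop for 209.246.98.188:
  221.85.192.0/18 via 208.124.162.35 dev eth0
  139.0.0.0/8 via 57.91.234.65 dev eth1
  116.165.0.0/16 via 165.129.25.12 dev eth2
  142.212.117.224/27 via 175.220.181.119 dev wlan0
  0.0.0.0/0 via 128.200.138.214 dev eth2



Longest prefix match for 209.246.98.188:
  /18 221.85.192.0: no
  /8 139.0.0.0: no
  /16 116.165.0.0: no
  /27 142.212.117.224: no
  /0 0.0.0.0: MATCH
Selected: next-hop 128.200.138.214 via eth2 (matched /0)


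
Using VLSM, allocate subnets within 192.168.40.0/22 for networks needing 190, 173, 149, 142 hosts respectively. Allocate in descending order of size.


190 hosts -> /24 (254 usable): 192.168.40.0/24
173 hosts -> /24 (254 usable): 192.168.41.0/24
149 hosts -> /24 (254 usable): 192.168.42.0/24
142 hosts -> /24 (254 usable): 192.168.43.0/24
Allocation: 192.168.40.0/24 (190 hosts, 254 usable); 192.168.41.0/24 (173 hosts, 254 usable); 192.168.42.0/24 (149 hosts, 254 usable); 192.168.43.0/24 (142 hosts, 254 usable)


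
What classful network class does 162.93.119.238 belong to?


First octet: 162
Binary: 10100010
10xxxxxx -> Class B (128-191)
Class B, default mask 255.255.0.0 (/16)


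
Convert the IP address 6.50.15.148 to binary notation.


6 = 00000110
50 = 00110010
15 = 00001111
148 = 10010100
Binary: 00000110.00110010.00001111.10010100


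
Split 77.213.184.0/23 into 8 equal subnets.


New prefix = 23 + 3 = 26
Each subnet has 64 addresses
  77.213.184.0/26
  77.213.184.64/26
  77.213.184.128/26
  77.213.184.192/26
  77.213.185.0/26
  77.213.185.64/26
  77.213.185.128/26
  77.213.185.192/26
Subnets: 77.213.184.0/26, 77.213.184.64/26, 77.213.184.128/26, 77.213.184.192/26, 77.213.185.0/26, 77.213.185.64/26, 77.213.185.128/26, 77.213.185.192/26


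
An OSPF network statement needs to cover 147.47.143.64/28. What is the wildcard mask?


Subnet mask: 255.255.255.240
Wildcard = 255.255.255.255 - subnet mask
255 - 255 = 0
255 - 255 = 0
255 - 255 = 0
255 - 240 = 15
Wildcard: 0.0.0.15


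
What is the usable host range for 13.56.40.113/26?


Network: 13.56.40.64
Broadcast: 13.56.40.127
First usable = network + 1
Last usable = broadcast - 1
Range: 13.56.40.65 to 13.56.40.126


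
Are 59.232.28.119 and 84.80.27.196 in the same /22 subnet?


Mask: 255.255.252.0
59.232.28.119 AND mask = 59.232.28.0
84.80.27.196 AND mask = 84.80.24.0
No, different subnets (59.232.28.0 vs 84.80.24.0)


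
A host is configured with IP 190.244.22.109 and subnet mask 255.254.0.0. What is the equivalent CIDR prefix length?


Binary: 11111111.11111110.00000000.00000000
Count leading 1s
Prefix: /15


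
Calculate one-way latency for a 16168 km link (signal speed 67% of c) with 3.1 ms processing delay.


Speed = 0.67 * 3e5 km/s = 201000 km/s
Propagation delay = 16168 / 201000 = 0.0804 s = 80.4378 ms
Processing delay = 3.1 ms
Total one-way latency = 83.5378 ms


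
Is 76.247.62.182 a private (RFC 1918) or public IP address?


RFC 1918 private ranges:
  10.0.0.0/8 (10.0.0.0 - 10.255.255.255)
  172.16.0.0/12 (172.16.0.0 - 172.31.255.255)
  192.168.0.0/16 (192.168.0.0 - 192.168.255.255)
Public (not in any RFC 1918 range)


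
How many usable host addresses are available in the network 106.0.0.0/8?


Host bits = 32 - 8 = 24
Total addresses = 2^24 = 16777216
Usable = total - 2 (network and broadcast)
Usable hosts: 16777214


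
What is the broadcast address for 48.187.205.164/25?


Network: 48.187.205.128/25
Host bits = 7
Set all host bits to 1:
Broadcast: 48.187.205.255


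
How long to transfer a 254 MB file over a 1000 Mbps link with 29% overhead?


Effective throughput = 1000 * (1 - 29/100) = 710 Mbps
File size in Mb = 254 * 8 = 2032 Mb
Time = 2032 / 710
Time = 2.862 seconds


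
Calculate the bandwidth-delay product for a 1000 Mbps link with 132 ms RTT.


BDP = bandwidth * RTT
= 1000 Mbps * 132 ms
= 1000 * 1e6 * 132 / 1000 bits
= 132000000 bits
= 16500000 bytes
= 16113.2812 KB
BDP = 132000000 bits (16500000 bytes)


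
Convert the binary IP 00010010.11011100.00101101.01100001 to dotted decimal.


00010010 = 18
11011100 = 220
00101101 = 45
01100001 = 97
IP: 18.220.45.97


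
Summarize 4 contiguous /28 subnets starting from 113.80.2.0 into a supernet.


Original prefix: /28
Number of subnets: 4 = 2^2
New prefix = 28 - 2 = 26
Supernet: 113.80.2.0/26


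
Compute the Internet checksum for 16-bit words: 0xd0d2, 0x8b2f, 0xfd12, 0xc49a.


Sum all words (with carry folding):
+ 0xd0d2 = 0xd0d2
+ 0x8b2f = 0x5c02
+ 0xfd12 = 0x5915
+ 0xc49a = 0x1db0
One's complement: ~0x1db0
Checksum = 0xe24f


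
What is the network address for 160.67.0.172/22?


IP:   10100000.01000011.00000000.10101100
Mask: 11111111.11111111.11111100.00000000
AND operation:
Net:  10100000.01000011.00000000.00000000
Network: 160.67.0.0/22


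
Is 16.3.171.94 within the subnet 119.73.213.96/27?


Subnet network: 119.73.213.96
Test IP AND mask: 16.3.171.64
No, 16.3.171.94 is not in 119.73.213.96/27


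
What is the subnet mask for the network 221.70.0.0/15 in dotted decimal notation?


/15 means 15 network bits, 17 host bits
Binary: 11111111111111100000000000000000
Mask: 255.254.0.0


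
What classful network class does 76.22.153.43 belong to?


First octet: 76
Binary: 01001100
0xxxxxxx -> Class A (1-126)
Class A, default mask 255.0.0.0 (/8)


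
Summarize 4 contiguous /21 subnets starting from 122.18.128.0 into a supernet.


Original prefix: /21
Number of subnets: 4 = 2^2
New prefix = 21 - 2 = 19
Supernet: 122.18.128.0/19


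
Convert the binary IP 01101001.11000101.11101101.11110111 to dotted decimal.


01101001 = 105
11000101 = 197
11101101 = 237
11110111 = 247
IP: 105.197.237.247


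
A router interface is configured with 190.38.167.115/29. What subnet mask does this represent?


/29 means 29 network bits, 3 host bits
Binary: 11111111111111111111111111111000
Mask: 255.255.255.248


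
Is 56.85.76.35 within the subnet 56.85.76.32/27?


Subnet network: 56.85.76.32
Test IP AND mask: 56.85.76.32
Yes, 56.85.76.35 is in 56.85.76.32/27


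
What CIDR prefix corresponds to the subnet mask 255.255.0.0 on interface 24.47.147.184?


Binary: 11111111.11111111.00000000.00000000
Count leading 1s
Prefix: /16


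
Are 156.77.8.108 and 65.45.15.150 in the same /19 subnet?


Mask: 255.255.224.0
156.77.8.108 AND mask = 156.77.0.0
65.45.15.150 AND mask = 65.45.0.0
No, different subnets (156.77.0.0 vs 65.45.0.0)


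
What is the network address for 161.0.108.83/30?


IP:   10100001.00000000.01101100.01010011
Mask: 11111111.11111111.11111111.11111100
AND operation:
Net:  10100001.00000000.01101100.01010000
Network: 161.0.108.80/30


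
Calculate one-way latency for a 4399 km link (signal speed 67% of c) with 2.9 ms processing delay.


Speed = 0.67 * 3e5 km/s = 201000 km/s
Propagation delay = 4399 / 201000 = 0.0219 s = 21.8856 ms
Processing delay = 2.9 ms
Total one-way latency = 24.7856 ms


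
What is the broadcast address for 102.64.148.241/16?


Network: 102.64.0.0/16
Host bits = 16
Set all host bits to 1:
Broadcast: 102.64.255.255


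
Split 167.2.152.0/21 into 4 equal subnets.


New prefix = 21 + 2 = 23
Each subnet has 512 addresses
  167.2.152.0/23
  167.2.154.0/23
  167.2.156.0/23
  167.2.158.0/23
Subnets: 167.2.152.0/23, 167.2.154.0/23, 167.2.156.0/23, 167.2.158.0/23


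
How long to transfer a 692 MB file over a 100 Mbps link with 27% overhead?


Effective throughput = 100 * (1 - 27/100) = 73 Mbps
File size in Mb = 692 * 8 = 5536 Mb
Time = 5536 / 73
Time = 75.8356 seconds


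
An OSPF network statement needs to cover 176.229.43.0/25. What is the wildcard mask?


Subnet mask: 255.255.255.128
Wildcard = 255.255.255.255 - subnet mask
255 - 255 = 0
255 - 255 = 0
255 - 255 = 0
255 - 128 = 127
Wildcard: 0.0.0.127


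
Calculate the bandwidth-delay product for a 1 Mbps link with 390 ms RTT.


BDP = bandwidth * RTT
= 1 Mbps * 390 ms
= 1 * 1e6 * 390 / 1000 bits
= 390000 bits
= 48750 bytes
= 47.6074 KB
BDP = 390000 bits (48750 bytes)


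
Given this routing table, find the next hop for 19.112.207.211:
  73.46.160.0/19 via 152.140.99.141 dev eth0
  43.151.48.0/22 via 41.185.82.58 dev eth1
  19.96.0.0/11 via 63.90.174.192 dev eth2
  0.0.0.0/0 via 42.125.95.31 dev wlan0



Longest prefix match for 19.112.207.211:
  /19 73.46.160.0: no
  /22 43.151.48.0: no
  /11 19.96.0.0: MATCH
  /0 0.0.0.0: MATCH
Selected: next-hop 63.90.174.192 via eth2 (matched /11)


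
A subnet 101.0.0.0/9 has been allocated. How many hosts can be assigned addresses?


Host bits = 32 - 9 = 23
Total addresses = 2^23 = 8388608
Usable = total - 2 (network and broadcast)
Usable hosts: 8388606


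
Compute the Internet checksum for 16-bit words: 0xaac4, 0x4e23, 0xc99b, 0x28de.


Sum all words (with carry folding):
+ 0xaac4 = 0xaac4
+ 0x4e23 = 0xf8e7
+ 0xc99b = 0xc283
+ 0x28de = 0xeb61
One's complement: ~0xeb61
Checksum = 0x149e


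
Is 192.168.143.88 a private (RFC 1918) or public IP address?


RFC 1918 private ranges:
  10.0.0.0/8 (10.0.0.0 - 10.255.255.255)
  172.16.0.0/12 (172.16.0.0 - 172.31.255.255)
  192.168.0.0/16 (192.168.0.0 - 192.168.255.255)
Private (in 192.168.0.0/16)


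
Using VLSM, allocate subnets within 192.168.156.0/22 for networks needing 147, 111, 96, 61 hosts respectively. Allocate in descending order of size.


147 hosts -> /24 (254 usable): 192.168.156.0/24
111 hosts -> /25 (126 usable): 192.168.157.0/25
96 hosts -> /25 (126 usable): 192.168.157.128/25
61 hosts -> /26 (62 usable): 192.168.158.0/26
Allocation: 192.168.156.0/24 (147 hosts, 254 usable); 192.168.157.0/25 (111 hosts, 126 usable); 192.168.157.128/25 (96 hosts, 126 usable); 192.168.158.0/26 (61 hosts, 62 usable)


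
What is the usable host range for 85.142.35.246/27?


Network: 85.142.35.224
Broadcast: 85.142.35.255
First usable = network + 1
Last usable = broadcast - 1
Range: 85.142.35.225 to 85.142.35.254


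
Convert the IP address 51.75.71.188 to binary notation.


51 = 00110011
75 = 01001011
71 = 01000111
188 = 10111100
Binary: 00110011.01001011.01000111.10111100


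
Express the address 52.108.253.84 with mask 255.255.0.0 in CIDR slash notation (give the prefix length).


Binary: 11111111.11111111.00000000.00000000
Count leading 1s
Prefix: /16


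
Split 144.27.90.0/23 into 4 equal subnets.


New prefix = 23 + 2 = 25
Each subnet has 128 addresses
  144.27.90.0/25
  144.27.90.128/25
  144.27.91.0/25
  144.27.91.128/25
Subnets: 144.27.90.0/25, 144.27.90.128/25, 144.27.91.0/25, 144.27.91.128/25


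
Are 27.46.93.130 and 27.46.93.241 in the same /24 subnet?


Mask: 255.255.255.0
27.46.93.130 AND mask = 27.46.93.0
27.46.93.241 AND mask = 27.46.93.0
Yes, same subnet (27.46.93.0)


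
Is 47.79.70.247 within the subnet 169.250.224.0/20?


Subnet network: 169.250.224.0
Test IP AND mask: 47.79.64.0
No, 47.79.70.247 is not in 169.250.224.0/20


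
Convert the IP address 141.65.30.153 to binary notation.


141 = 10001101
65 = 01000001
30 = 00011110
153 = 10011001
Binary: 10001101.01000001.00011110.10011001


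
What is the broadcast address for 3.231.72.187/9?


Network: 3.128.0.0/9
Host bits = 23
Set all host bits to 1:
Broadcast: 3.255.255.255


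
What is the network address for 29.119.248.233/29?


IP:   00011101.01110111.11111000.11101001
Mask: 11111111.11111111.11111111.11111000
AND operation:
Net:  00011101.01110111.11111000.11101000
Network: 29.119.248.232/29


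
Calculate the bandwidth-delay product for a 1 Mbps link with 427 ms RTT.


BDP = bandwidth * RTT
= 1 Mbps * 427 ms
= 1 * 1e6 * 427 / 1000 bits
= 427000 bits
= 53375 bytes
= 52.124 KB
BDP = 427000 bits (53375 bytes)


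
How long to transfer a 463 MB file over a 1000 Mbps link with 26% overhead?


Effective throughput = 1000 * (1 - 26/100) = 740 Mbps
File size in Mb = 463 * 8 = 3704 Mb
Time = 3704 / 740
Time = 5.0054 seconds


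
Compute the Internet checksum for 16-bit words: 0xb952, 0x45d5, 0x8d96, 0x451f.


Sum all words (with carry folding):
+ 0xb952 = 0xb952
+ 0x45d5 = 0xff27
+ 0x8d96 = 0x8cbe
+ 0x451f = 0xd1dd
One's complement: ~0xd1dd
Checksum = 0x2e22


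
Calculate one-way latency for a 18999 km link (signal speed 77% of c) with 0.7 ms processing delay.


Speed = 0.77 * 3e5 km/s = 231000 km/s
Propagation delay = 18999 / 231000 = 0.0822 s = 82.2468 ms
Processing delay = 0.7 ms
Total one-way latency = 82.9468 ms


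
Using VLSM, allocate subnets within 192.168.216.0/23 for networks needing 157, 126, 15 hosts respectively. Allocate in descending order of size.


157 hosts -> /24 (254 usable): 192.168.216.0/24
126 hosts -> /25 (126 usable): 192.168.217.0/25
15 hosts -> /27 (30 usable): 192.168.217.128/27
Allocation: 192.168.216.0/24 (157 hosts, 254 usable); 192.168.217.0/25 (126 hosts, 126 usable); 192.168.217.128/27 (15 hosts, 30 usable)


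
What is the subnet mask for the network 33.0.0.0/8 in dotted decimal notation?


/8 means 8 network bits, 24 host bits
Binary: 11111111000000000000000000000000
Mask: 255.0.0.0


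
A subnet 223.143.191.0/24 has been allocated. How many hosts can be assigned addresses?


Host bits = 32 - 24 = 8
Total addresses = 2^8 = 256
Usable = total - 2 (network and broadcast)
Usable hosts: 254


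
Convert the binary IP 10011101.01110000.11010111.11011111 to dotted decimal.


10011101 = 157
01110000 = 112
11010111 = 215
11011111 = 223
IP: 157.112.215.223


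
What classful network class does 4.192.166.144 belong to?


First octet: 4
Binary: 00000100
0xxxxxxx -> Class A (1-126)
Class A, default mask 255.0.0.0 (/8)


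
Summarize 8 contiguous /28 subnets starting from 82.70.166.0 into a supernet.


Original prefix: /28
Number of subnets: 8 = 2^3
New prefix = 28 - 3 = 25
Supernet: 82.70.166.0/25


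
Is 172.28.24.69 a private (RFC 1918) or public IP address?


RFC 1918 private ranges:
  10.0.0.0/8 (10.0.0.0 - 10.255.255.255)
  172.16.0.0/12 (172.16.0.0 - 172.31.255.255)
  192.168.0.0/16 (192.168.0.0 - 192.168.255.255)
Private (in 172.16.0.0/12)


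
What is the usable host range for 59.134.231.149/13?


Network: 59.128.0.0
Broadcast: 59.135.255.255
First usable = network + 1
Last usable = broadcast - 1
Range: 59.128.0.1 to 59.135.255.254


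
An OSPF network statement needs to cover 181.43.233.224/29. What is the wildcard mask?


Subnet mask: 255.255.255.248
Wildcard = 255.255.255.255 - subnet mask
255 - 255 = 0
255 - 255 = 0
255 - 255 = 0
255 - 248 = 7
Wildcard: 0.0.0.7


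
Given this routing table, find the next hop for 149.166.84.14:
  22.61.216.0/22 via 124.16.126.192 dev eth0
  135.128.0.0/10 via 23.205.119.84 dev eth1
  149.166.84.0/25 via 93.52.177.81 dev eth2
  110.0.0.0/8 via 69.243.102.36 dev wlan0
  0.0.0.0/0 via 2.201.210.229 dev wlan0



Longest prefix match for 149.166.84.14:
  /22 22.61.216.0: no
  /10 135.128.0.0: no
  /25 149.166.84.0: MATCH
  /8 110.0.0.0: no
  /0 0.0.0.0: MATCH
Selected: next-hop 93.52.177.81 via eth2 (matched /25)


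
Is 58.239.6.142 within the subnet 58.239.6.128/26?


Subnet network: 58.239.6.128
Test IP AND mask: 58.239.6.128
Yes, 58.239.6.142 is in 58.239.6.128/26


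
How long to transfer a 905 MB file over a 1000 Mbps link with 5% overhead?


Effective throughput = 1000 * (1 - 5/100) = 950 Mbps
File size in Mb = 905 * 8 = 7240 Mb
Time = 7240 / 950
Time = 7.6211 seconds


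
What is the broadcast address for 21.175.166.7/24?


Network: 21.175.166.0/24
Host bits = 8
Set all host bits to 1:
Broadcast: 21.175.166.255


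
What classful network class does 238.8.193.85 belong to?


First octet: 238
Binary: 11101110
1110xxxx -> Class D (224-239)
Class D (multicast), default mask N/A


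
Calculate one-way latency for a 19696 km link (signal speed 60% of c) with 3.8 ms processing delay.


Speed = 0.6 * 3e5 km/s = 180000 km/s
Propagation delay = 19696 / 180000 = 0.1094 s = 109.4222 ms
Processing delay = 3.8 ms
Total one-way latency = 113.2222 ms


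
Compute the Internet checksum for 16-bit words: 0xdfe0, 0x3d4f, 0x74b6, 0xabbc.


Sum all words (with carry folding):
+ 0xdfe0 = 0xdfe0
+ 0x3d4f = 0x1d30
+ 0x74b6 = 0x91e6
+ 0xabbc = 0x3da3
One's complement: ~0x3da3
Checksum = 0xc25c


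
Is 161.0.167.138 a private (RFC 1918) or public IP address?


RFC 1918 private ranges:
  10.0.0.0/8 (10.0.0.0 - 10.255.255.255)
  172.16.0.0/12 (172.16.0.0 - 172.31.255.255)
  192.168.0.0/16 (192.168.0.0 - 192.168.255.255)
Public (not in any RFC 1918 range)


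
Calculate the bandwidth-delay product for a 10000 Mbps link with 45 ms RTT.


BDP = bandwidth * RTT
= 10000 Mbps * 45 ms
= 10000 * 1e6 * 45 / 1000 bits
= 450000000 bits
= 56250000 bytes
= 54931.6406 KB
BDP = 450000000 bits (56250000 bytes)


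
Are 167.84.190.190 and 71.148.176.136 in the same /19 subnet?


Mask: 255.255.224.0
167.84.190.190 AND mask = 167.84.160.0
71.148.176.136 AND mask = 71.148.160.0
No, different subnets (167.84.160.0 vs 71.148.160.0)


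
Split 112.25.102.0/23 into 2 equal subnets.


New prefix = 23 + 1 = 24
Each subnet has 256 addresses
  112.25.102.0/24
  112.25.103.0/24
Subnets: 112.25.102.0/24, 112.25.103.0/24


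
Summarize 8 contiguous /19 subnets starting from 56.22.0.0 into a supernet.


Original prefix: /19
Number of subnets: 8 = 2^3
New prefix = 19 - 3 = 16
Supernet: 56.22.0.0/16


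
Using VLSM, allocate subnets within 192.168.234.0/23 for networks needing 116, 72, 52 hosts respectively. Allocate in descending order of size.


116 hosts -> /25 (126 usable): 192.168.234.0/25
72 hosts -> /25 (126 usable): 192.168.234.128/25
52 hosts -> /26 (62 usable): 192.168.235.0/26
Allocation: 192.168.234.0/25 (116 hosts, 126 usable); 192.168.234.128/25 (72 hosts, 126 usable); 192.168.235.0/26 (52 hosts, 62 usable)


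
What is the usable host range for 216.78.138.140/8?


Network: 216.0.0.0
Broadcast: 216.255.255.255
First usable = network + 1
Last usable = broadcast - 1
Range: 216.0.0.1 to 216.255.255.254


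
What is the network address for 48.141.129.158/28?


IP:   00110000.10001101.10000001.10011110
Mask: 11111111.11111111.11111111.11110000
AND operation:
Net:  00110000.10001101.10000001.10010000
Network: 48.141.129.144/28


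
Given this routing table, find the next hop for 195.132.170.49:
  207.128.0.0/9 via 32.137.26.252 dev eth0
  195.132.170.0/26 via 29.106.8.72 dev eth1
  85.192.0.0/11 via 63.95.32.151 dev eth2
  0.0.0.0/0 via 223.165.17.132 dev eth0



Longest prefix match for 195.132.170.49:
  /9 207.128.0.0: no
  /26 195.132.170.0: MATCH
  /11 85.192.0.0: no
  /0 0.0.0.0: MATCH
Selected: next-hop 29.106.8.72 via eth1 (matched /26)


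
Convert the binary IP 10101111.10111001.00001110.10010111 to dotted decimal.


10101111 = 175
10111001 = 185
00001110 = 14
10010111 = 151
IP: 175.185.14.151


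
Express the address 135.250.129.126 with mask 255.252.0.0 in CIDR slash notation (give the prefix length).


Binary: 11111111.11111100.00000000.00000000
Count leading 1s
Prefix: /14


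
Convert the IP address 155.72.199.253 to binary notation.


155 = 10011011
72 = 01001000
199 = 11000111
253 = 11111101
Binary: 10011011.01001000.11000111.11111101


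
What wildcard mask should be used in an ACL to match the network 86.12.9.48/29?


Subnet mask: 255.255.255.248
Wildcard = 255.255.255.255 - subnet mask
255 - 255 = 0
255 - 255 = 0
255 - 255 = 0
255 - 248 = 7
Wildcard: 0.0.0.7


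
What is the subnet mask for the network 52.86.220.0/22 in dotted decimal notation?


/22 means 22 network bits, 10 host bits
Binary: 11111111111111111111110000000000
Mask: 255.255.252.0


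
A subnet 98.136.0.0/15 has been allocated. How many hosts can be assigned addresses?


Host bits = 32 - 15 = 17
Total addresses = 2^17 = 131072
Usable = total - 2 (network and broadcast)
Usable hosts: 131070


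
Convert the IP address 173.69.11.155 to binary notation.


173 = 10101101
69 = 01000101
11 = 00001011
155 = 10011011
Binary: 10101101.01000101.00001011.10011011


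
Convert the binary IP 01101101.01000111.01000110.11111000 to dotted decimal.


01101101 = 109
01000111 = 71
01000110 = 70
11111000 = 248
IP: 109.71.70.248


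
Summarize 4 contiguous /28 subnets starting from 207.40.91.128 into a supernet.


Original prefix: /28
Number of subnets: 4 = 2^2
New prefix = 28 - 2 = 26
Supernet: 207.40.91.128/26


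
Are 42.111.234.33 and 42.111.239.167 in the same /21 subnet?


Mask: 255.255.248.0
42.111.234.33 AND mask = 42.111.232.0
42.111.239.167 AND mask = 42.111.232.0
Yes, same subnet (42.111.232.0)


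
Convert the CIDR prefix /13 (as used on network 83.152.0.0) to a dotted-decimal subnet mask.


/13 means 13 network bits, 19 host bits
Binary: 11111111111110000000000000000000
Mask: 255.248.0.0


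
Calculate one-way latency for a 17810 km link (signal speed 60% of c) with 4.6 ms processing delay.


Speed = 0.6 * 3e5 km/s = 180000 km/s
Propagation delay = 17810 / 180000 = 0.0989 s = 98.9444 ms
Processing delay = 4.6 ms
Total one-way latency = 103.5444 ms


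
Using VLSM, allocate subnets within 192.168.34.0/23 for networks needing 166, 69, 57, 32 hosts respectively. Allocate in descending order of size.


166 hosts -> /24 (254 usable): 192.168.34.0/24
69 hosts -> /25 (126 usable): 192.168.35.0/25
57 hosts -> /26 (62 usable): 192.168.35.128/26
32 hosts -> /26 (62 usable): 192.168.35.192/26
Allocation: 192.168.34.0/24 (166 hosts, 254 usable); 192.168.35.0/25 (69 hosts, 126 usable); 192.168.35.128/26 (57 hosts, 62 usable); 192.168.35.192/26 (32 hosts, 62 usable)


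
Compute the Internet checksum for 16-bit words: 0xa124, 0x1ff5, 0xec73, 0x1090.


Sum all words (with carry folding):
+ 0xa124 = 0xa124
+ 0x1ff5 = 0xc119
+ 0xec73 = 0xad8d
+ 0x1090 = 0xbe1d
One's complement: ~0xbe1d
Checksum = 0x41e2


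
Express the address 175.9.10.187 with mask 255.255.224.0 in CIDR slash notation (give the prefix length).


Binary: 11111111.11111111.11100000.00000000
Count leading 1s
Prefix: /19


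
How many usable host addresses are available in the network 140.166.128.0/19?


Host bits = 32 - 19 = 13
Total addresses = 2^13 = 8192
Usable = total - 2 (network and broadcast)
Usable hosts: 8190


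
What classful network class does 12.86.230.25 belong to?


First octet: 12
Binary: 00001100
0xxxxxxx -> Class A (1-126)
Class A, default mask 255.0.0.0 (/8)


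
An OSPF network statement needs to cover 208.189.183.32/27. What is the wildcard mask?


Subnet mask: 255.255.255.224
Wildcard = 255.255.255.255 - subnet mask
255 - 255 = 0
255 - 255 = 0
255 - 255 = 0
255 - 224 = 31
Wildcard: 0.0.0.31


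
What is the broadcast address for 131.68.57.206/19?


Network: 131.68.32.0/19
Host bits = 13
Set all host bits to 1:
Broadcast: 131.68.63.255


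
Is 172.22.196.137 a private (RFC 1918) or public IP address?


RFC 1918 private ranges:
  10.0.0.0/8 (10.0.0.0 - 10.255.255.255)
  172.16.0.0/12 (172.16.0.0 - 172.31.255.255)
  192.168.0.0/16 (192.168.0.0 - 192.168.255.255)
Private (in 172.16.0.0/12)


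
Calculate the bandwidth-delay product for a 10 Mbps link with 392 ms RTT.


BDP = bandwidth * RTT
= 10 Mbps * 392 ms
= 10 * 1e6 * 392 / 1000 bits
= 3920000 bits
= 490000 bytes
= 478.5156 KB
BDP = 3920000 bits (490000 bytes)


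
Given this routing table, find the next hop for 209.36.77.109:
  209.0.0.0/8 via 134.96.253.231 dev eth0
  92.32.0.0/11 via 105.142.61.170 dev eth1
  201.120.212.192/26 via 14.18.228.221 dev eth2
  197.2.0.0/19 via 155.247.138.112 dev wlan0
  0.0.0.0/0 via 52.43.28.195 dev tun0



Longest prefix match for 209.36.77.109:
  /8 209.0.0.0: MATCH
  /11 92.32.0.0: no
  /26 201.120.212.192: no
  /19 197.2.0.0: no
  /0 0.0.0.0: MATCH
Selected: next-hop 134.96.253.231 via eth0 (matched /8)


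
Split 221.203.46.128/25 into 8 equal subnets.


New prefix = 25 + 3 = 28
Each subnet has 16 addresses
  221.203.46.128/28
  221.203.46.144/28
  221.203.46.160/28
  221.203.46.176/28
  221.203.46.192/28
  221.203.46.208/28
  221.203.46.224/28
  221.203.46.240/28
Subnets: 221.203.46.128/28, 221.203.46.144/28, 221.203.46.160/28, 221.203.46.176/28, 221.203.46.192/28, 221.203.46.208/28, 221.203.46.224/28, 221.203.46.240/28


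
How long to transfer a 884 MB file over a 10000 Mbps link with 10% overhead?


Effective throughput = 10000 * (1 - 10/100) = 9000 Mbps
File size in Mb = 884 * 8 = 7072 Mb
Time = 7072 / 9000
Time = 0.7858 seconds


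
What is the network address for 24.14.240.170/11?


IP:   00011000.00001110.11110000.10101010
Mask: 11111111.11100000.00000000.00000000
AND operation:
Net:  00011000.00000000.00000000.00000000
Network: 24.0.0.0/11


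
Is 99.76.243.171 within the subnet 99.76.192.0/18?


Subnet network: 99.76.192.0
Test IP AND mask: 99.76.192.0
Yes, 99.76.243.171 is in 99.76.192.0/18


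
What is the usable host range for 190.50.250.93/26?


Network: 190.50.250.64
Broadcast: 190.50.250.127
First usable = network + 1
Last usable = broadcast - 1
Range: 190.50.250.65 to 190.50.250.126


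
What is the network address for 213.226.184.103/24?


IP:   11010101.11100010.10111000.01100111
Mask: 11111111.11111111.11111111.00000000
AND operation:
Net:  11010101.11100010.10111000.00000000
Network: 213.226.184.0/24


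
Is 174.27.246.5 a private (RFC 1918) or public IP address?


RFC 1918 private ranges:
  10.0.0.0/8 (10.0.0.0 - 10.255.255.255)
  172.16.0.0/12 (172.16.0.0 - 172.31.255.255)
  192.168.0.0/16 (192.168.0.0 - 192.168.255.255)
Public (not in any RFC 1918 range)


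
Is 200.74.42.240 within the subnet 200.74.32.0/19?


Subnet network: 200.74.32.0
Test IP AND mask: 200.74.32.0
Yes, 200.74.42.240 is in 200.74.32.0/19


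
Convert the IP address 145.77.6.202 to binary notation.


145 = 10010001
77 = 01001101
6 = 00000110
202 = 11001010
Binary: 10010001.01001101.00000110.11001010


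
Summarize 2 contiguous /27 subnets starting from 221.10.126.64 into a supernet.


Original prefix: /27
Number of subnets: 2 = 2^1
New prefix = 27 - 1 = 26
Supernet: 221.10.126.64/26


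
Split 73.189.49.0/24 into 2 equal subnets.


New prefix = 24 + 1 = 25
Each subnet has 128 addresses
  73.189.49.0/25
  73.189.49.128/25
Subnets: 73.189.49.0/25, 73.189.49.128/25


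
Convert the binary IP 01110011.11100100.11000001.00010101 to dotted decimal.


01110011 = 115
11100100 = 228
11000001 = 193
00010101 = 21
IP: 115.228.193.21


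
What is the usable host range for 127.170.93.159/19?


Network: 127.170.64.0
Broadcast: 127.170.95.255
First usable = network + 1
Last usable = broadcast - 1
Range: 127.170.64.1 to 127.170.95.254


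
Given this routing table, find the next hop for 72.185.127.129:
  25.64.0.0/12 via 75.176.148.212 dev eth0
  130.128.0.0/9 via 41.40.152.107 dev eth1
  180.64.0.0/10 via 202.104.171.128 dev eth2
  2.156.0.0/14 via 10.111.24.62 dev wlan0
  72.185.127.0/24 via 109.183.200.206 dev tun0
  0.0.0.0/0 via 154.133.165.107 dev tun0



Longest prefix match for 72.185.127.129:
  /12 25.64.0.0: no
  /9 130.128.0.0: no
  /10 180.64.0.0: no
  /14 2.156.0.0: no
  /24 72.185.127.0: MATCH
  /0 0.0.0.0: MATCH
Selected: next-hop 109.183.200.206 via tun0 (matched /24)


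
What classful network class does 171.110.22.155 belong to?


First octet: 171
Binary: 10101011
10xxxxxx -> Class B (128-191)
Class B, default mask 255.255.0.0 (/16)


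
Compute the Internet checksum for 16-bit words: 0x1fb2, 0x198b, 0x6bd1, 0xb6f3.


Sum all words (with carry folding):
+ 0x1fb2 = 0x1fb2
+ 0x198b = 0x393d
+ 0x6bd1 = 0xa50e
+ 0xb6f3 = 0x5c02
One's complement: ~0x5c02
Checksum = 0xa3fd


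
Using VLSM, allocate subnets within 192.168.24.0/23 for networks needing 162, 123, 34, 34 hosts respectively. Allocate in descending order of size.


162 hosts -> /24 (254 usable): 192.168.24.0/24
123 hosts -> /25 (126 usable): 192.168.25.0/25
34 hosts -> /26 (62 usable): 192.168.25.128/26
34 hosts -> /26 (62 usable): 192.168.25.192/26
Allocation: 192.168.24.0/24 (162 hosts, 254 usable); 192.168.25.0/25 (123 hosts, 126 usable); 192.168.25.128/26 (34 hosts, 62 usable); 192.168.25.192/26 (34 hosts, 62 usable)


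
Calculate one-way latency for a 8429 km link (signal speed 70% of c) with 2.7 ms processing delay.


Speed = 0.7 * 3e5 km/s = 210000 km/s
Propagation delay = 8429 / 210000 = 0.0401 s = 40.1381 ms
Processing delay = 2.7 ms
Total one-way latency = 42.8381 ms


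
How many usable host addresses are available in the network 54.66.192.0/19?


Host bits = 32 - 19 = 13
Total addresses = 2^13 = 8192
Usable = total - 2 (network and broadcast)
Usable hosts: 8190


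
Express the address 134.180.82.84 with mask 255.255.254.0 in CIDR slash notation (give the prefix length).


Binary: 11111111.11111111.11111110.00000000
Count leading 1s
Prefix: /23


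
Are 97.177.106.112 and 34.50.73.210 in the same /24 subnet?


Mask: 255.255.255.0
97.177.106.112 AND mask = 97.177.106.0
34.50.73.210 AND mask = 34.50.73.0
No, different subnets (97.177.106.0 vs 34.50.73.0)


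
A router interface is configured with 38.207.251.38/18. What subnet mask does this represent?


/18 means 18 network bits, 14 host bits
Binary: 11111111111111111100000000000000
Mask: 255.255.192.0


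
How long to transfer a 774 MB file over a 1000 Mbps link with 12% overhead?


Effective throughput = 1000 * (1 - 12/100) = 880 Mbps
File size in Mb = 774 * 8 = 6192 Mb
Time = 6192 / 880
Time = 7.0364 seconds


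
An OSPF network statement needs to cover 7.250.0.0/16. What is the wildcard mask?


Subnet mask: 255.255.0.0
Wildcard = 255.255.255.255 - subnet mask
255 - 255 = 0
255 - 255 = 0
255 - 0 = 255
255 - 0 = 255
Wildcard: 0.0.255.255


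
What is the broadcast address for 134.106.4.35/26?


Network: 134.106.4.0/26
Host bits = 6
Set all host bits to 1:
Broadcast: 134.106.4.63


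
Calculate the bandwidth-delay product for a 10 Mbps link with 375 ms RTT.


BDP = bandwidth * RTT
= 10 Mbps * 375 ms
= 10 * 1e6 * 375 / 1000 bits
= 3750000 bits
= 468750 bytes
= 457.7637 KB
BDP = 3750000 bits (468750 bytes)


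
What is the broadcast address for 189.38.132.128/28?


Network: 189.38.132.128/28
Host bits = 4
Set all host bits to 1:
Broadcast: 189.38.132.143


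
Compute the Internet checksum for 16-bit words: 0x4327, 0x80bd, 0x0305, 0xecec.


Sum all words (with carry folding):
+ 0x4327 = 0x4327
+ 0x80bd = 0xc3e4
+ 0x0305 = 0xc6e9
+ 0xecec = 0xb3d6
One's complement: ~0xb3d6
Checksum = 0x4c29


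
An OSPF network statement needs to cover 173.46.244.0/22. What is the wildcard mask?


Subnet mask: 255.255.252.0
Wildcard = 255.255.255.255 - subnet mask
255 - 255 = 0
255 - 255 = 0
255 - 252 = 3
255 - 0 = 255
Wildcard: 0.0.3.255
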